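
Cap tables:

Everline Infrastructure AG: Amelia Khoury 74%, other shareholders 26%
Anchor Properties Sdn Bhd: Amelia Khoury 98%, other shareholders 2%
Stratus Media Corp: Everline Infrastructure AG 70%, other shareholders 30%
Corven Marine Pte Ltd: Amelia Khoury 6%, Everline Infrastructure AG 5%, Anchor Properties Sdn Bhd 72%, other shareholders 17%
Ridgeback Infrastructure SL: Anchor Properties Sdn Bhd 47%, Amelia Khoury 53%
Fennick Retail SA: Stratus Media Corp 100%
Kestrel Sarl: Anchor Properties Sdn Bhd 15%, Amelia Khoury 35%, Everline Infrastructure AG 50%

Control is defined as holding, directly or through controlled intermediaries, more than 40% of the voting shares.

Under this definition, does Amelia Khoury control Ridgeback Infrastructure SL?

Amelia holds 98% of Anchor, so Amelia controls Anchor.
Anchor and Amelia together hold 47% + 53% = 100% of Ridgeback, so Amelia controls Ridgeback.

Yes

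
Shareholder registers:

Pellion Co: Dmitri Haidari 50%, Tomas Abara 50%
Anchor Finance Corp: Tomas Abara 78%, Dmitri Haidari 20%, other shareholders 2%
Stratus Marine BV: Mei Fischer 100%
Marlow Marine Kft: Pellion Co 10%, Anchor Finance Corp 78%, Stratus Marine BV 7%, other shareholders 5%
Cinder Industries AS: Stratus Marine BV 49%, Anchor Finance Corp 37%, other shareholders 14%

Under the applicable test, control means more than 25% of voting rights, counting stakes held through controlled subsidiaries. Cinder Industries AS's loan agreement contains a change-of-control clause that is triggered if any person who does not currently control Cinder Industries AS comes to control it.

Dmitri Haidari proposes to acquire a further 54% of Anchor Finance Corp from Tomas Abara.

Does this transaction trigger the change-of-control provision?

The purchase adds only to Dmitri's holdings (Tomas's stake shrinks), so Dmitri is the only person who could newly come to control Cinder.
Dmitri holds 50% of Pellion, so Dmitri controls Pellion.
Neither Dmitri nor any entity Dmitri controls holds any voting interest in Cinder.
So before the transaction, Dmitri does not control Cinder.
After the purchase, Dmitri's direct stake in Anchor rises to 20% + 54% = 74%, and Tomas's stake falls to 24%.
Dmitri holds 74% of Anchor, so Dmitri controls Anchor.
Anchor holds 37% of Cinder, so Dmitri controls Cinder.
Dmitri did not control Cinder before and does after, so the clause is triggered.

Yes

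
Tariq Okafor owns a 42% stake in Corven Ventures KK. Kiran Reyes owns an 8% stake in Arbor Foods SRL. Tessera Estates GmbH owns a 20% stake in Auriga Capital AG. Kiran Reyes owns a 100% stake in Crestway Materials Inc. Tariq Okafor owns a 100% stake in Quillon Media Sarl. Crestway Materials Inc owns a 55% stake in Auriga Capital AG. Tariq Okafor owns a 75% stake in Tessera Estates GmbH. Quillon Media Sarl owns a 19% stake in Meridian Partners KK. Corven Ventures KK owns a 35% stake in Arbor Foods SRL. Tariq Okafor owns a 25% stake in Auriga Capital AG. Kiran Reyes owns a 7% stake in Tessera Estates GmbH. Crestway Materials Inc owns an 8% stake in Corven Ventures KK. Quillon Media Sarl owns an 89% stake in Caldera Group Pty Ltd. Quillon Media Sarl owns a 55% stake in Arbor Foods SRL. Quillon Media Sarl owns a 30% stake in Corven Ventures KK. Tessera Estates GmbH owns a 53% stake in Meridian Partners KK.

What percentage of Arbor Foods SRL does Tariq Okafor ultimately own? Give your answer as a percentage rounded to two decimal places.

80.20%

Tariq reaches Arbor along 3 paths.
Via Quillon → Corven: 100% × 30% × 35% = 10.5%.
Via Corven: 42% × 35% = 14.7%.
Via Quillon: 100% × 55% = 55%.
Total: 10.5% + 14.7% + 55% = 80.2%.
Rounded: 80.20%.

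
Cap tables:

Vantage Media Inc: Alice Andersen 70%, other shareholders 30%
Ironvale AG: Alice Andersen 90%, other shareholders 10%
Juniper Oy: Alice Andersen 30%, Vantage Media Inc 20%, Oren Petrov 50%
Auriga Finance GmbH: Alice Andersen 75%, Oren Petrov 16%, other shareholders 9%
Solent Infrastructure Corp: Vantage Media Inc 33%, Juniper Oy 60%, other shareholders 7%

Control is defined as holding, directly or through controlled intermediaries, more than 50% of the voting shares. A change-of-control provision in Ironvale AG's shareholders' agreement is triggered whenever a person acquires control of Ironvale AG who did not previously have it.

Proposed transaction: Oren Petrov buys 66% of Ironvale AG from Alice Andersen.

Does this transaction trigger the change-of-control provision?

Yes

The purchase adds only to Oren's holdings (Alice's stake shrinks), so Oren is the only person who could newly come to control Ironvale.
Oren's largest direct stake is 50% in Juniper, which does not meet the threshold, so Oren controls no company.
Neither Oren nor any entity Oren controls holds any voting interest in Ironvale.
So before the transaction, Oren does not control Ironvale.
After the purchase, Oren holds 66% of Ironvale directly, and Alice's stake falls to 24%.
Oren holds 66% of Ironvale, so Oren controls Ironvale.
Oren did not control Ironvale before and does after, so the clause is triggered.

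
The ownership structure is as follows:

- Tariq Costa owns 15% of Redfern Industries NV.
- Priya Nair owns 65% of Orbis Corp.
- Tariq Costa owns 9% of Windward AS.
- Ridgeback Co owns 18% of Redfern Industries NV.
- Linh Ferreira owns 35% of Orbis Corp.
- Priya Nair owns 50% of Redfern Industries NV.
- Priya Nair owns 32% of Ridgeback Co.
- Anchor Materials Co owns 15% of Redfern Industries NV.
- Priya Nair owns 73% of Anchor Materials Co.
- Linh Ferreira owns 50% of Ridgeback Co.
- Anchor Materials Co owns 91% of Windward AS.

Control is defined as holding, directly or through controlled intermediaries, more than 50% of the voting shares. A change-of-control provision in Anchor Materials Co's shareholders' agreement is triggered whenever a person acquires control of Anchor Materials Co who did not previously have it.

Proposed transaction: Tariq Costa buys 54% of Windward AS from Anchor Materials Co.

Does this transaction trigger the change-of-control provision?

No

The purchase adds only to Tariq's holdings (Anchor's stake shrinks), so Tariq is the only person who could newly come to control Anchor.
Tariq's largest direct stake is 15% in Redfern, which does not meet the threshold, so Tariq controls no company.
Neither Tariq nor any entity Tariq controls holds any voting interest in Anchor.
So before the transaction, Tariq does not control Anchor.
After the purchase, Tariq's direct stake in Windward rises to 9% + 54% = 63%, and Anchor's stake falls to 37%.
Tariq holds 63% of Windward, so Tariq controls Windward.
After the transaction, neither Tariq nor any entity Tariq controls holds a voting interest in Anchor, so Tariq still does not control it.
No new person acquires control, so the clause is not triggered.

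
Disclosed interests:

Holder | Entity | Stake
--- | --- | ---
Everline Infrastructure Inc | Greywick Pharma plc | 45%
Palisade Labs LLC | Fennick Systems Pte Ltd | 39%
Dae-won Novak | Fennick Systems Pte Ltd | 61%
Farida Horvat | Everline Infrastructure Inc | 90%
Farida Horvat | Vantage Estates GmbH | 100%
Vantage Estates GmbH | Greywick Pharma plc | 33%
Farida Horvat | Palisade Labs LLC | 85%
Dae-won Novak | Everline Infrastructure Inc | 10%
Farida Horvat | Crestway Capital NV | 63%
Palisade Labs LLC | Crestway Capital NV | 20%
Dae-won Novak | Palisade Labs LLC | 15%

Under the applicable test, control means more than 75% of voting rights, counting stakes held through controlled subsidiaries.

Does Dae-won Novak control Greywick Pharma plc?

Dae-won's largest direct stake is 61% in Fennick, which does not meet the threshold, so Dae-won controls no company.
Neither Dae-won nor any entity Dae-won controls holds any voting interest in Greywick.
So Dae-won does not control Greywick.

No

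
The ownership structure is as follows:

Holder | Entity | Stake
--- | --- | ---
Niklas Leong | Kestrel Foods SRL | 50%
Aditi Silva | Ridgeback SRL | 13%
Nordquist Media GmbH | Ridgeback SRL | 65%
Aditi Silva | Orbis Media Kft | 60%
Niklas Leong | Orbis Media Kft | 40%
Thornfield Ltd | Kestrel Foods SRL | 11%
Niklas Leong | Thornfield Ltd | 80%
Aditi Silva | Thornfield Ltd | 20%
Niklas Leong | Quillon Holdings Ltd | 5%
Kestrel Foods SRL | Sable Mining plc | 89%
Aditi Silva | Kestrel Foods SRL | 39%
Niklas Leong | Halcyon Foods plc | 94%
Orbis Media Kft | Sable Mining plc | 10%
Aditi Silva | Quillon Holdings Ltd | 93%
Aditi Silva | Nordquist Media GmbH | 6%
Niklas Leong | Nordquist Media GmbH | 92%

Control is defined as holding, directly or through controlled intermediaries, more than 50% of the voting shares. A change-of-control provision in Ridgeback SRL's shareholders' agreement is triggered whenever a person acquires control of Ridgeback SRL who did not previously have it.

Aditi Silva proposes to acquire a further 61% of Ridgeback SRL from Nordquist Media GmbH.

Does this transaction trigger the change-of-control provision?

Yes

The purchase adds only to Aditi's holdings (Nordquist's stake shrinks), so Aditi is the only person who could newly come to control Ridgeback.
Aditi holds 60% of Orbis, so Aditi controls Orbis.
Aditi holds 93% of Quillon, so Aditi controls Quillon.
In Ridgeback, Aditi's side holds only 13%, not > 50%.
So before the transaction, Aditi does not control Ridgeback.
After the purchase, Aditi's direct stake in Ridgeback rises to 13% + 61% = 74%, and Nordquist's stake falls to 4%.
Aditi holds 74% of Ridgeback, so Aditi controls Ridgeback.
Aditi did not control Ridgeback before and does after, so the clause is triggered.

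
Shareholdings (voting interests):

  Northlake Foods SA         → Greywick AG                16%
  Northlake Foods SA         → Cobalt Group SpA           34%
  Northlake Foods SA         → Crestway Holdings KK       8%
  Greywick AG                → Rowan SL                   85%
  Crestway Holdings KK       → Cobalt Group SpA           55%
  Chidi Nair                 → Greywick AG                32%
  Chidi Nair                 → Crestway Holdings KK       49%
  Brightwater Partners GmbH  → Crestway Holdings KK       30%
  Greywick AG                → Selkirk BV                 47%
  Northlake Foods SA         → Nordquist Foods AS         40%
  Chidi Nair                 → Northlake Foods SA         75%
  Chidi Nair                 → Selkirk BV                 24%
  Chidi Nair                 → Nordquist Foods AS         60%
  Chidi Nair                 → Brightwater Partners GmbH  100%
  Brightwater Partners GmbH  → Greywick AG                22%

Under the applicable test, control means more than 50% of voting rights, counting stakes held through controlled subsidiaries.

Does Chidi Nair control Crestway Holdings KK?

Yes

Chidi holds 75% of Northlake, so Chidi controls Northlake.
Chidi holds 100% of Brightwater, so Chidi controls Brightwater.
Brightwater and Northlake and Chidi together hold 30% + 8% + 49% = 87% of Crestway, so Chidi controls Crestway.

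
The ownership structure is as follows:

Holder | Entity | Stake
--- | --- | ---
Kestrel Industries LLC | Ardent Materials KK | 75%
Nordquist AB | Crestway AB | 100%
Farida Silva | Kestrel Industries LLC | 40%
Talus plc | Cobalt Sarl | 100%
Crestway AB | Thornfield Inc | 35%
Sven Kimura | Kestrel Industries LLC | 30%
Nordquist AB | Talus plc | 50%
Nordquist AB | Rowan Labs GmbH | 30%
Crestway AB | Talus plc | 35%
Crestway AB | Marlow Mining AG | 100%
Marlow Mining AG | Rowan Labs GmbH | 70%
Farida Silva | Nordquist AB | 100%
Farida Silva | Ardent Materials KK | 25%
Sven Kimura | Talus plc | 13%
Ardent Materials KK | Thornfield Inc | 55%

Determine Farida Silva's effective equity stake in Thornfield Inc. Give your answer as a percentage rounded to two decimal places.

65.25%

Farida reaches Thornfield along 3 paths.
Via Nordquist → Crestway: 100% × 100% × 35% = 35%.
Via Ardent: 25% × 55% = 13.75%.
Via Kestrel → Ardent: 40% × 75% × 55% = 16.5%.
Total: 35% + 13.75% + 16.5% = 65.25%.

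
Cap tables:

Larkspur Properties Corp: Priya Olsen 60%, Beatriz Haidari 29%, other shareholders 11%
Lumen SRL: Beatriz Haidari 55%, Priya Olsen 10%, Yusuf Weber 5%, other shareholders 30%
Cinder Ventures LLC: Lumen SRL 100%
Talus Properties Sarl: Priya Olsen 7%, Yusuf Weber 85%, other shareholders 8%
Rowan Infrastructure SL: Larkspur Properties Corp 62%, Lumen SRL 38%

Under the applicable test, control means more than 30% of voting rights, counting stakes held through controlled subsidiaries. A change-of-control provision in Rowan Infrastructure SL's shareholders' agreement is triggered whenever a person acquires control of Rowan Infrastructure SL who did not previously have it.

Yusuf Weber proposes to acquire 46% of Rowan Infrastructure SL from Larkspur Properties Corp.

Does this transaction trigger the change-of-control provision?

Yes

The purchase adds only to Yusuf's holdings (Larkspur's stake shrinks), so Yusuf is the only person who could newly come to control Rowan.
Yusuf holds 85% of Talus, so Yusuf controls Talus.
Neither Yusuf nor any entity Yusuf controls holds any voting interest in Rowan.
So before the transaction, Yusuf does not control Rowan.
After the purchase, Yusuf holds 46% of Rowan directly, and Larkspur's stake falls to 16%.
Yusuf holds 46% of Rowan, so Yusuf controls Rowan.
Yusuf did not control Rowan before and does after, so the clause is triggered.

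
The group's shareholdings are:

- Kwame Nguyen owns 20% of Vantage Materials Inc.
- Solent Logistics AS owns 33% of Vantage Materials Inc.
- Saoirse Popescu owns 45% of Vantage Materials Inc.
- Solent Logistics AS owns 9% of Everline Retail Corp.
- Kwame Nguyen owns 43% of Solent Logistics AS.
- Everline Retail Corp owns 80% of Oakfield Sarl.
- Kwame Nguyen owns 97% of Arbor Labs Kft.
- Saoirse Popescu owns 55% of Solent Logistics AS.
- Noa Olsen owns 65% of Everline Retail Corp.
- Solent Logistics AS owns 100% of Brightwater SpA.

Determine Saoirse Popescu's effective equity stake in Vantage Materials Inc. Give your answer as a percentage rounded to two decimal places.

63.15%

Saoirse reaches Vantage along 2 paths.
Direct stake: 45% = 45%.
Via Solent: 55% × 33% = 18.15%.
Total: 45% + 18.15% = 63.15%.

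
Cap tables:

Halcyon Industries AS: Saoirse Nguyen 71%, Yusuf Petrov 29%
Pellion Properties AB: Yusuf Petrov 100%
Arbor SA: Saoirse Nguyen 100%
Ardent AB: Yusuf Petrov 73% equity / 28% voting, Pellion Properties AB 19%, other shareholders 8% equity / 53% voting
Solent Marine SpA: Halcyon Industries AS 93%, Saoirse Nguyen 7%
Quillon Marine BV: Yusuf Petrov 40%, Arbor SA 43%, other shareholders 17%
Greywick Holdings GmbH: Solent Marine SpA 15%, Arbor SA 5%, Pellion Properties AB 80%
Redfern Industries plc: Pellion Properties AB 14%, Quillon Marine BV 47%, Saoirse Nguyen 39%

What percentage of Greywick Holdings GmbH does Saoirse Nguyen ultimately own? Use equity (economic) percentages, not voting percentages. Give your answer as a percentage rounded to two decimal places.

15.95%

Saoirse reaches Greywick along 3 paths.
Via Halcyon → Solent: 71% × 93% × 15% = 9.9045%.
Via Solent: 7% × 15% = 1.05%.
Via Arbor: 100% × 5% = 5%.
Total: 9.9045% + 1.05% + 5% = 15.9545%.
Rounded: 15.95%.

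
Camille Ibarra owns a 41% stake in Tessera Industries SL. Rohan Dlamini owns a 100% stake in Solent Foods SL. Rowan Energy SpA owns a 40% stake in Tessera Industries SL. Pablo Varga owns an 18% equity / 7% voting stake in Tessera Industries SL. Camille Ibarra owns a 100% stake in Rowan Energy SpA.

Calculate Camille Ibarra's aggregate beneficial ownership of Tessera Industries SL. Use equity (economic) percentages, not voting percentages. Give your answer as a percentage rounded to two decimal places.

Camille reaches Tessera along 2 paths.
Direct stake: 41% = 41%.
Via Rowan: 100% × 40% = 40%.
Total: 41% + 40% = 81%.
Rounded: 81.00%.

81.00%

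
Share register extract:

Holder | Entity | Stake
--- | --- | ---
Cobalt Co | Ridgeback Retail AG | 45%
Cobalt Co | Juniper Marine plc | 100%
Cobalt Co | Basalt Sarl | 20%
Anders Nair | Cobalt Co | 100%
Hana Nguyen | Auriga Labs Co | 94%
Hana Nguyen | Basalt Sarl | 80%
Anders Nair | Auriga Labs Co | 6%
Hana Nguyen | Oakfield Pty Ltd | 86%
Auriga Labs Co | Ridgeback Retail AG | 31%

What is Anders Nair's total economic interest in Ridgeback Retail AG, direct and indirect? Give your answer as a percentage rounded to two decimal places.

Anders reaches Ridgeback along 2 paths.
Via Auriga: 6% × 31% = 1.86%.
Via Cobalt: 100% × 45% = 45%.
Total: 1.86% + 45% = 46.86%.

46.86%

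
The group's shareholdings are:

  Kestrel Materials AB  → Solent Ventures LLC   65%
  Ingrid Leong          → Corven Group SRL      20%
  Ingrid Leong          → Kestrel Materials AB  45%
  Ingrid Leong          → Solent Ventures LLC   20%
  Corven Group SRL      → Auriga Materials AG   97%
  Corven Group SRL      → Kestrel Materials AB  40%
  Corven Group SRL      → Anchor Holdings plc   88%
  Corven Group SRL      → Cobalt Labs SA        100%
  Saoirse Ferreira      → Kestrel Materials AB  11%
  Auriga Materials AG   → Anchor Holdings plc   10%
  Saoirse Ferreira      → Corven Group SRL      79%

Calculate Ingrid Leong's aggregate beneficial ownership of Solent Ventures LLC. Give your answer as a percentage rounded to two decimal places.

Ingrid reaches Solent along 3 paths.
Direct stake: 20% = 20%.
Via Corven → Kestrel: 20% × 40% × 65% = 5.2%.
Via Kestrel: 45% × 65% = 29.25%.
Total: 20% + 5.2% + 29.25% = 54.45%.

54.45%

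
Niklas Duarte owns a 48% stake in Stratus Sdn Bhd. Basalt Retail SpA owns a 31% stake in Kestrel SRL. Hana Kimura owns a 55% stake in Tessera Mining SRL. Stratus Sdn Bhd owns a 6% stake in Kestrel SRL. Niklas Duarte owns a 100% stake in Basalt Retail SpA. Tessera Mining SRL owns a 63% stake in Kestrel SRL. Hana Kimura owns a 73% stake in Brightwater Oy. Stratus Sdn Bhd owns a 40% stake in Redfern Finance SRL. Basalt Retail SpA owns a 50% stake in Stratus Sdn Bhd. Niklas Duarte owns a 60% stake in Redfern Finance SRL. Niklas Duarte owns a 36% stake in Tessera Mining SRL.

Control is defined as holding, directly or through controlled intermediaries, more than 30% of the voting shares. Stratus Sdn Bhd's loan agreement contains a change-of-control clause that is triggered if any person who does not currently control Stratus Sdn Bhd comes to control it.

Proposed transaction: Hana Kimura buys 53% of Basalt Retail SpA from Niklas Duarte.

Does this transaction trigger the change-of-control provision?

The purchase adds only to Hana's holdings (Niklas's stake shrinks), so Hana is the only person who could newly come to control Stratus.
Hana holds 73% of Brightwater, so Hana controls Brightwater.
Hana holds 55% of Tessera, so Hana controls Tessera.
Tessera holds 63% of Kestrel, so Hana controls Kestrel.
Neither Hana nor any entity Hana controls holds any voting interest in Stratus.
So before the transaction, Hana does not control Stratus.
After the purchase, Hana holds 53% of Basalt directly, and Niklas's stake falls to 47%.
Hana holds 53% of Basalt, so Hana controls Basalt.
Basalt holds 50% of Stratus, so Hana controls Stratus.
Hana did not control Stratus before and does after, so the clause is triggered.

Yes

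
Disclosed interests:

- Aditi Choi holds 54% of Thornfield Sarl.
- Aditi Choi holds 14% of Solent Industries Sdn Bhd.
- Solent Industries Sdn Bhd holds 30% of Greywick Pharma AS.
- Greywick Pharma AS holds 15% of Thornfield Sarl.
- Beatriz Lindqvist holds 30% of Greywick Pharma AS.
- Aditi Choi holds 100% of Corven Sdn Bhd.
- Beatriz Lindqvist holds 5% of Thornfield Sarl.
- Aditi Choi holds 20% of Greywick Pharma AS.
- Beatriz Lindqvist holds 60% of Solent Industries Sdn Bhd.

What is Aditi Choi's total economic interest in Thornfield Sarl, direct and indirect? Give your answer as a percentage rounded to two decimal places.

Aditi reaches Thornfield along 3 paths.
Via Solent → Greywick: 14% × 30% × 15% = 0.63%.
Via Greywick: 20% × 15% = 3%.
Direct stake: 54% = 54%.
Total: 0.63% + 3% + 54% = 57.63%.

57.63%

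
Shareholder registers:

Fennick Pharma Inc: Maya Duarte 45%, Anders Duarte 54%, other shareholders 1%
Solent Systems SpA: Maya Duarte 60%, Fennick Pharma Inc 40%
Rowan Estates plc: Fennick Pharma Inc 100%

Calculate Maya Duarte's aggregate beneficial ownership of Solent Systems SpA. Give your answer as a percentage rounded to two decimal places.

78.00%

Maya reaches Solent along 2 paths.
Direct stake: 60% = 60%.
Via Fennick: 45% × 40% = 18%.
Total: 60% + 18% = 78%.
Rounded: 78.00%.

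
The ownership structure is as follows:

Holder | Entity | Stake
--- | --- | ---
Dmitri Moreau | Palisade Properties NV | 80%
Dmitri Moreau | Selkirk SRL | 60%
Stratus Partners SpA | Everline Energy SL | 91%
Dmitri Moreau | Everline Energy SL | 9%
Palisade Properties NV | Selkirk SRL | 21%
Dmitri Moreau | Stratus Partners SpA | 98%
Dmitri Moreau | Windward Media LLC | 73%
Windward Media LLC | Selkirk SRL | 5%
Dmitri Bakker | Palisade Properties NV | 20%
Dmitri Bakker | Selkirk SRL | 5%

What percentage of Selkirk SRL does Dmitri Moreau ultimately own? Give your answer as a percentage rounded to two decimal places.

Dmitri Moreau reaches Selkirk along 3 paths.
Via Windward: 73% × 5% = 3.65%.
Direct stake: 60% = 60%.
Via Palisade: 80% × 21% = 16.8%.
Total: 3.65% + 60% + 16.8% = 80.45%.

80.45%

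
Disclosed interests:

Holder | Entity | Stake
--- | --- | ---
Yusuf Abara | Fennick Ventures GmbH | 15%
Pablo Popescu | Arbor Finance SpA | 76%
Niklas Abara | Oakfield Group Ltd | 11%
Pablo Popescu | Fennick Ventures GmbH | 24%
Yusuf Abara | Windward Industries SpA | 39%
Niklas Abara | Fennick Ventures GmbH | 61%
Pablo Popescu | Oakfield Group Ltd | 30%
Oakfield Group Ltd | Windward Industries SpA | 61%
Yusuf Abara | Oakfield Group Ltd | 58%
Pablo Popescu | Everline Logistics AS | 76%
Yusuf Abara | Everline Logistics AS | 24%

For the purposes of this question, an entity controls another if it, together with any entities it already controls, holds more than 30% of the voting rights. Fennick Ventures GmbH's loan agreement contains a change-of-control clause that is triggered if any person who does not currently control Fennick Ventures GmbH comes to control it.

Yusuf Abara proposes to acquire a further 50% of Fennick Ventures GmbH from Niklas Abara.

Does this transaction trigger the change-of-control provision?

Yes

The purchase adds only to Yusuf's holdings (Niklas's stake shrinks), so Yusuf is the only person who could newly come to control Fennick.
Yusuf holds 58% of Oakfield, so Yusuf controls Oakfield.
Yusuf and Oakfield together hold 39% + 61% = 100% of Windward, so Yusuf controls Windward.
In Fennick, Yusuf's side holds only 15%, not > 30%.
So before the transaction, Yusuf does not control Fennick.
After the purchase, Yusuf's direct stake in Fennick rises to 15% + 50% = 65%, and Niklas's stake falls to 11%.
Yusuf holds 65% of Fennick, so Yusuf controls Fennick.
Yusuf did not control Fennick before and does after, so the clause is triggered.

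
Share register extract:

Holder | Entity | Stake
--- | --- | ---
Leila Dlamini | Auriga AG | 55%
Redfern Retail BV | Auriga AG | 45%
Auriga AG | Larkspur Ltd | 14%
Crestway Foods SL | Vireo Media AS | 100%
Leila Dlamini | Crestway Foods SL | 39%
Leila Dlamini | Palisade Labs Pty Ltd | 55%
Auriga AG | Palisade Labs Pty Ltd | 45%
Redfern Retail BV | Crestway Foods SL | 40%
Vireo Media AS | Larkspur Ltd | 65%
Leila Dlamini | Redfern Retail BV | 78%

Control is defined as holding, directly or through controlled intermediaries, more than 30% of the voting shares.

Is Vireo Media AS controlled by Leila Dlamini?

Leila holds 78% of Redfern, so Leila controls Redfern.
Redfern and Leila together hold 40% + 39% = 79% of Crestway, so Leila controls Crestway.
Crestway holds 100% of Vireo, so Leila controls Vireo.

Yes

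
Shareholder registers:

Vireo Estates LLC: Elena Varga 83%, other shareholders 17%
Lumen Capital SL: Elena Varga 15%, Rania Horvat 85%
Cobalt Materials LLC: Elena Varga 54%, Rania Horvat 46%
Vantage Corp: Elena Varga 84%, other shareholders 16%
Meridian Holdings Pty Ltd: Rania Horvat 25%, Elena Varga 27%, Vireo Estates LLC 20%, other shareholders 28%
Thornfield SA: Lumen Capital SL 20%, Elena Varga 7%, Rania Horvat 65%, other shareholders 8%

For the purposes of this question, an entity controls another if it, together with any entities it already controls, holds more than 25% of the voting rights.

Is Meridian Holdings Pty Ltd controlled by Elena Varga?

Elena holds 83% of Vireo, so Elena controls Vireo.
Elena and Vireo together hold 27% + 20% = 47% of Meridian, so Elena controls Meridian.

Yes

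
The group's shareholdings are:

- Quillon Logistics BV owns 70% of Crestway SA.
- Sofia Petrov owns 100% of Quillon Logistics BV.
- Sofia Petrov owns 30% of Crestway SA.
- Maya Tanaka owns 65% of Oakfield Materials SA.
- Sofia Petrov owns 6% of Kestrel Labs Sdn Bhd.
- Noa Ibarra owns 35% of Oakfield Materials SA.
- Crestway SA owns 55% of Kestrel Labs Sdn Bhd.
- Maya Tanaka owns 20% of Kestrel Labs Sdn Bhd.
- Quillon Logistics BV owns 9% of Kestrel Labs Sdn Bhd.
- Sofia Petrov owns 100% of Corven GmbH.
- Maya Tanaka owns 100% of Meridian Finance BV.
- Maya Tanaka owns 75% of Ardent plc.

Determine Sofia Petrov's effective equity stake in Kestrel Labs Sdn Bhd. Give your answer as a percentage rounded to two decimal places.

Sofia reaches Kestrel along 4 paths.
Direct stake: 6% = 6%.
Via Quillon → Crestway: 100% × 70% × 55% = 38.5%.
Via Crestway: 30% × 55% = 16.5%.
Via Quillon: 100% × 9% = 9%.
Total: 6% + 38.5% + 16.5% + 9% = 70%.
Rounded: 70.00%.

70.00%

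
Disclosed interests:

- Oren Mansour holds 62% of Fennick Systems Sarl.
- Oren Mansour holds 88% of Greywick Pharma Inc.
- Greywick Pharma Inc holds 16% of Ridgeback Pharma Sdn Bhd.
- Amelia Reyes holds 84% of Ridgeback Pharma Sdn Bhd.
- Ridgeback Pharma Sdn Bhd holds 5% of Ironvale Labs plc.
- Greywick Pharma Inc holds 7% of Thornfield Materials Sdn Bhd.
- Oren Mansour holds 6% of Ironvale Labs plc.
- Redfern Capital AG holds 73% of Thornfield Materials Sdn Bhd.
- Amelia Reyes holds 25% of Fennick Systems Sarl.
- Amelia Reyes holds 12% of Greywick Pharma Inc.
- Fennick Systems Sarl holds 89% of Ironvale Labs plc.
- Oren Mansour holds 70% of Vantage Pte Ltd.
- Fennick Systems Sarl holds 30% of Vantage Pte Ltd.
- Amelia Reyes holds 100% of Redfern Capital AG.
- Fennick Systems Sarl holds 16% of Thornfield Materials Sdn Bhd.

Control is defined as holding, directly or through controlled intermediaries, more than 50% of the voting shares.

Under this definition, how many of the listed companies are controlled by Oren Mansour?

4

Oren holds 62% of Fennick, so Oren controls Fennick.
Oren holds 88% of Greywick, so Oren controls Greywick.
Oren and Fennick together hold 70% + 30% = 100% of Vantage, so Oren controls Vantage.
Oren and Fennick together hold 6% + 89% = 95% of Ironvale, so Oren controls Ironvale.
No other company's threshold is met.
Oren controls 4 companies.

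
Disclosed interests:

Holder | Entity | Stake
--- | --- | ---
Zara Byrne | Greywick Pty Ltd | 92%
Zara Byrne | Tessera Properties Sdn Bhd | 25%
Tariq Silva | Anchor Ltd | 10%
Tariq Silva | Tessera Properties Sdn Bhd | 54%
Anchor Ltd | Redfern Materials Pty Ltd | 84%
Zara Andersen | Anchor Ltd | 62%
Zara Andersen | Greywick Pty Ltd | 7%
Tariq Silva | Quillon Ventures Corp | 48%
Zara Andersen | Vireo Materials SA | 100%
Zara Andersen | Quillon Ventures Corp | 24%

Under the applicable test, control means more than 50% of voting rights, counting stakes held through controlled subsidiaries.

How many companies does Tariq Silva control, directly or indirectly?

Tariq holds 54% of Tessera, so Tariq controls Tessera.
No other company's threshold is met.
Tariq controls 1 company.

1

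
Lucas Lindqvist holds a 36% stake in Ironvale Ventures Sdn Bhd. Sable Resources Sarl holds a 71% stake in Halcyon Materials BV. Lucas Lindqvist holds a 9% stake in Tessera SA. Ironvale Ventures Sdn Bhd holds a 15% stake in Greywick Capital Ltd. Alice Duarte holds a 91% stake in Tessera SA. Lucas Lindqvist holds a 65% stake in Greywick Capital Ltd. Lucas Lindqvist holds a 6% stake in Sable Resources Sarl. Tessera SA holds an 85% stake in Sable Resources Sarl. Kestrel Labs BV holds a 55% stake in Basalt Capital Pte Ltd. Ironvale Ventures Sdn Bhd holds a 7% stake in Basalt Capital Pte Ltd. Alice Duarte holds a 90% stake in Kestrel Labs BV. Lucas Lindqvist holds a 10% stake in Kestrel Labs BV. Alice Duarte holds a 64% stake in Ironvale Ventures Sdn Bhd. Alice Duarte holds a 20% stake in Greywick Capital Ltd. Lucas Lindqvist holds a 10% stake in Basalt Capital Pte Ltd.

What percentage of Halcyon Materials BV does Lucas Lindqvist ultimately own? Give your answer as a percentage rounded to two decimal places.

Lucas reaches Halcyon along 2 paths.
Via Tessera → Sable: 9% × 85% × 71% = 5.4315%.
Via Sable: 6% × 71% = 4.26%.
Total: 5.4315% + 4.26% = 9.6915%.
Rounded: 9.69%.

9.69%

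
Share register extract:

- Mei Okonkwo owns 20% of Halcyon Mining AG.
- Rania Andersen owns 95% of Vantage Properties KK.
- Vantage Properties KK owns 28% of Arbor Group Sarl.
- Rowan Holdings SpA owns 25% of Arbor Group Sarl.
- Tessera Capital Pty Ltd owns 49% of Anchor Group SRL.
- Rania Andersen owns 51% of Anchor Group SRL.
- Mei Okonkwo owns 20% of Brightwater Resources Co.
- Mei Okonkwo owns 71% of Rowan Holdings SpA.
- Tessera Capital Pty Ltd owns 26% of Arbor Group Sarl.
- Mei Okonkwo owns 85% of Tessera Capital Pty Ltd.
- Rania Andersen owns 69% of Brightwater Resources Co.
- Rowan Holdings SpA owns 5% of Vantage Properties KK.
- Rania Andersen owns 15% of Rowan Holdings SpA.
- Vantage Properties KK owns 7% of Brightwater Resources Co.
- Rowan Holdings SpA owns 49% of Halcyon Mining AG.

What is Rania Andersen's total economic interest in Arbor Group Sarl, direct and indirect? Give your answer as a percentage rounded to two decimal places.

Rania reaches Arbor along 3 paths.
Via Rowan: 15% × 25% = 3.75%.
Via Vantage: 95% × 28% = 26.6%.
Via Rowan → Vantage: 15% × 5% × 28% = 0.21%.
Total: 3.75% + 26.6% + 0.21% = 30.56%.

30.56%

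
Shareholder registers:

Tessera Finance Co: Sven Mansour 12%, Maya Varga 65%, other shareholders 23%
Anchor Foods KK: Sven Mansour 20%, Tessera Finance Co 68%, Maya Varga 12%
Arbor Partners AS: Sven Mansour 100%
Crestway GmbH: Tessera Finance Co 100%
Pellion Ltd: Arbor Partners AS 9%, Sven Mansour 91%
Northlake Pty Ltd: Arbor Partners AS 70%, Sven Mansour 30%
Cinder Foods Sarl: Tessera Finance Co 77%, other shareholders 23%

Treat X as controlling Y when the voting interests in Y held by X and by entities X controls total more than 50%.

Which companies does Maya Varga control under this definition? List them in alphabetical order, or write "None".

Maya holds 65% of Tessera, so Maya controls Tessera.
Tessera and Maya together hold 68% + 12% = 80% of Anchor, so Maya controls Anchor.
Tessera holds 100% of Crestway, so Maya controls Crestway.
Tessera holds 77% of Cinder, so Maya controls Cinder.
No other company's threshold is met.

Anchor Foods KK, Cinder Foods Sarl, Crestway GmbH, Tessera Finance Co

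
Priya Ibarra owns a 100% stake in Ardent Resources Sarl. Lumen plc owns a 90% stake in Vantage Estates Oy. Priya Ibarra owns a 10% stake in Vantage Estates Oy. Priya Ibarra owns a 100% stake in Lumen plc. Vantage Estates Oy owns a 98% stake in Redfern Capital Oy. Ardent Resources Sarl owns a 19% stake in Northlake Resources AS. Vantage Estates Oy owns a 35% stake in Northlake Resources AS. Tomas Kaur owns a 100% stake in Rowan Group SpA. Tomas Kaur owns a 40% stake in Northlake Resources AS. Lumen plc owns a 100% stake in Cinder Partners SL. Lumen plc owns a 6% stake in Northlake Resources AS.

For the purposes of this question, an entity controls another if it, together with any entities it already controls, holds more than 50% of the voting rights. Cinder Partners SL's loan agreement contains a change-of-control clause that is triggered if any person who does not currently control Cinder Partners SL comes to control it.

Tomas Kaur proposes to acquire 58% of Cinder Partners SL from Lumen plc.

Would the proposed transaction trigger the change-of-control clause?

The purchase adds only to Tomas's holdings (Lumen's stake shrinks), so Tomas is the only person who could newly come to control Cinder.
Tomas holds 100% of Rowan, so Tomas controls Rowan.
Neither Tomas nor any entity Tomas controls holds any voting interest in Cinder.
So before the transaction, Tomas does not control Cinder.
After the purchase, Tomas holds 58% of Cinder directly, and Lumen's stake falls to 42%.
Tomas holds 58% of Cinder, so Tomas controls Cinder.
Tomas did not control Cinder before and does after, so the clause is triggered.

Yes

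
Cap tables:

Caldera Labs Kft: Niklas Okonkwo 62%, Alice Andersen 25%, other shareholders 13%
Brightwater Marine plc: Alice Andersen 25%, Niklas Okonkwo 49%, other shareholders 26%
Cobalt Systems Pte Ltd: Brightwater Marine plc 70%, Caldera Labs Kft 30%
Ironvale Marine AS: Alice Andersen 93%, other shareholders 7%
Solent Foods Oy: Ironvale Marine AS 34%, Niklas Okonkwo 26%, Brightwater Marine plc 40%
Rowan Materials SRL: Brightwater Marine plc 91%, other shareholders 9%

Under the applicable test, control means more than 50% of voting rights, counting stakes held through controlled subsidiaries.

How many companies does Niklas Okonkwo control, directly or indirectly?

1

Niklas holds 62% of Caldera, so Niklas controls Caldera.
No other company's threshold is met.
Niklas controls 1 company.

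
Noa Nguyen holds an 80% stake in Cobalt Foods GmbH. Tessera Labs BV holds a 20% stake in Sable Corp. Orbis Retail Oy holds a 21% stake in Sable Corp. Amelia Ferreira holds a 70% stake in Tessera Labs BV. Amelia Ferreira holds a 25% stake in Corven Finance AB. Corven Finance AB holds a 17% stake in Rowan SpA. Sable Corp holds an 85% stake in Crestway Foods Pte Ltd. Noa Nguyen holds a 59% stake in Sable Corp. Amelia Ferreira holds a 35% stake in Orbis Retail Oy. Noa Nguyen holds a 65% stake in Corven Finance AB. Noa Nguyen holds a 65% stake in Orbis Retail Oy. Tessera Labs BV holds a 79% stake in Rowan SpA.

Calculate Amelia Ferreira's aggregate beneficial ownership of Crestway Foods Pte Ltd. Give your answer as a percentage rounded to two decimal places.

18.15%

Amelia reaches Crestway along 2 paths.
Via Tessera → Sable: 70% × 20% × 85% = 11.9%.
Via Orbis → Sable: 35% × 21% × 85% = 6.2475%.
Total: 11.9% + 6.2475% = 18.1475%.
Rounded: 18.15%.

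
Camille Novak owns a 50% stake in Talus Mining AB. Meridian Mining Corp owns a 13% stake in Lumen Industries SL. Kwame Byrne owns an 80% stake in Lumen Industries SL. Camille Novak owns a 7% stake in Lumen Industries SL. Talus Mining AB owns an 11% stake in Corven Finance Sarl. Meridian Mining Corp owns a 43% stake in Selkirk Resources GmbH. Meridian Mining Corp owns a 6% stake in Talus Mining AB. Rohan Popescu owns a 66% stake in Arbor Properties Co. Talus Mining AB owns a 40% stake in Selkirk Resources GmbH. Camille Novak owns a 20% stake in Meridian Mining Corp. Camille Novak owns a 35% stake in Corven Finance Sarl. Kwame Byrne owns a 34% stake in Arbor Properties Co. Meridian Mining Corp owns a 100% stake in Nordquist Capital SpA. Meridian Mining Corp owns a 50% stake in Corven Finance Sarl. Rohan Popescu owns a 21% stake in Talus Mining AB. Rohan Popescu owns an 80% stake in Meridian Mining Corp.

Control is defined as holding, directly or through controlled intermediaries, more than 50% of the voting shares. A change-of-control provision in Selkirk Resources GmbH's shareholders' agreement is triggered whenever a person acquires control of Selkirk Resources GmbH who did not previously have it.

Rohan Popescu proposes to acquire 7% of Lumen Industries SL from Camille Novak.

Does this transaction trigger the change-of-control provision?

The purchase adds only to Rohan's holdings (Camille's stake shrinks), so Rohan is the only person who could newly come to control Selkirk.
Rohan holds 80% of Meridian, so Rohan controls Meridian.
Rohan holds 66% of Arbor, so Rohan controls Arbor.
Meridian holds 100% of Nordquist, so Rohan controls Nordquist.
In Selkirk, Rohan's side holds only 43%, not > 50%.
So before the transaction, Rohan does not control Selkirk.
After the purchase, Rohan holds 7% of Lumen directly, and Camille's stake falls to 0%.
Rohan's side now holds 13% + 7% = 20% of Lumen, not > 50%, so Rohan still does not control Lumen.
After the transaction, Rohan's side holds 43% of Selkirk, not > 50%, so Rohan still does not control Selkirk.
No new person acquires control, so the clause is not triggered.

No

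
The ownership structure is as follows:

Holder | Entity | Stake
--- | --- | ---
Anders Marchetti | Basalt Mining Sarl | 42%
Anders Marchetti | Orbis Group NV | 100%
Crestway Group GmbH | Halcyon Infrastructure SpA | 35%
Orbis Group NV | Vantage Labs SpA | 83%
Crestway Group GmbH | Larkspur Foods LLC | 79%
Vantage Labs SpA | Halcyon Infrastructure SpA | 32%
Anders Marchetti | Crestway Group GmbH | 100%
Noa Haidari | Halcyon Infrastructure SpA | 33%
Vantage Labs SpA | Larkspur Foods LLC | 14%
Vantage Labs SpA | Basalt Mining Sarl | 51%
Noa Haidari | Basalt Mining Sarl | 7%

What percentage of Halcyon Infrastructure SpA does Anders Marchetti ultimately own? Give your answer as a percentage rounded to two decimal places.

Anders reaches Halcyon along 2 paths.
Via Orbis → Vantage: 100% × 83% × 32% = 26.56%.
Via Crestway: 100% × 35% = 35%.
Total: 26.56% + 35% = 61.56%.

61.56%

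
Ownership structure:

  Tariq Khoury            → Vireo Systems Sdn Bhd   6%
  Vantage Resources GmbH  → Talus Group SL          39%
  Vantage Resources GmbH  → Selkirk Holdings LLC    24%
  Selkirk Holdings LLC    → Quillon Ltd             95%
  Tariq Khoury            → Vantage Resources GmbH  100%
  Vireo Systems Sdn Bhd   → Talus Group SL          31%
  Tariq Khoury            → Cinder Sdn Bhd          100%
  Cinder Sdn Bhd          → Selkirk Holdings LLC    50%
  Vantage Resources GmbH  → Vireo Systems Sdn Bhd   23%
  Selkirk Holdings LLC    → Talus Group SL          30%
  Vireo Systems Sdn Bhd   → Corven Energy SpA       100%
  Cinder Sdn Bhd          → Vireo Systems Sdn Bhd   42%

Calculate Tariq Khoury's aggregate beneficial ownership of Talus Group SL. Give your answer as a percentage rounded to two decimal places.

83.21%

Tariq reaches Talus along 6 paths.
Via Cinder → Selkirk: 100% × 50% × 30% = 15%.
Via Vantage → Selkirk: 100% × 24% × 30% = 7.2%.
Via Vantage: 100% × 39% = 39%.
Via Cinder → Vireo: 100% × 42% × 31% = 13.02%.
Via Vantage → Vireo: 100% × 23% × 31% = 7.13%.
Via Vireo: 6% × 31% = 1.86%.
Total: 15% + 7.2% + 39% + 13.02% + 7.13% + 1.86% = 83.21%.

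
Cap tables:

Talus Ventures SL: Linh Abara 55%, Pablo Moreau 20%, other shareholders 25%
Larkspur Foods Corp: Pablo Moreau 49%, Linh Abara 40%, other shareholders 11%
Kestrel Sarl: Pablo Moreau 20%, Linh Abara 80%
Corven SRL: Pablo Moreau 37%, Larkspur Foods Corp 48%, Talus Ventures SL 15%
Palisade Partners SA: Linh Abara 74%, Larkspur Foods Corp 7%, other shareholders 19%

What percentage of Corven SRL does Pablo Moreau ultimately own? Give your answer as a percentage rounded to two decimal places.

63.52%

Pablo reaches Corven along 3 paths.
Direct stake: 37% = 37%.
Via Larkspur: 49% × 48% = 23.52%.
Via Talus: 20% × 15% = 3%.
Total: 37% + 23.52% + 3% = 63.52%.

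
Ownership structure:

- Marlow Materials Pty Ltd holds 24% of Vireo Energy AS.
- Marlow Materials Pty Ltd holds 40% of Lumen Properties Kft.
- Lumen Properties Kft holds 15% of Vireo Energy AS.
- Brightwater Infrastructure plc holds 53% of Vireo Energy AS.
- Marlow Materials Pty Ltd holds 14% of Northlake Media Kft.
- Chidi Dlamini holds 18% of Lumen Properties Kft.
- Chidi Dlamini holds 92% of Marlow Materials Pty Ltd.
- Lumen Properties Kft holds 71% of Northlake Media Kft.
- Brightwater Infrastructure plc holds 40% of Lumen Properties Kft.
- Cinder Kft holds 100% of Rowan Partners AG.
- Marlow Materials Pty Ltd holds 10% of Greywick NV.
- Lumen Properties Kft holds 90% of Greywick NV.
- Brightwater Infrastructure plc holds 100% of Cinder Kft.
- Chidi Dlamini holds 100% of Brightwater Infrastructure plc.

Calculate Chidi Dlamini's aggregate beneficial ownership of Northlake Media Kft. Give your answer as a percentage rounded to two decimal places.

80.19%

Chidi reaches Northlake along 4 paths.
Via Lumen: 18% × 71% = 12.78%.
Via Marlow → Lumen: 92% × 40% × 71% = 26.128%.
Via Brightwater → Lumen: 100% × 40% × 71% = 28.4%.
Via Marlow: 92% × 14% = 12.88%.
Total: 12.78% + 26.128% + 28.4% + 12.88% = 80.188%.
Rounded: 80.19%.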